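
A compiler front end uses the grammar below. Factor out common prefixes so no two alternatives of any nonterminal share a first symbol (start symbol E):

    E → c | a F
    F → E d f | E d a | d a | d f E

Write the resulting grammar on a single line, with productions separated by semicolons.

E → c | a F; F → E d F' | d F''; F' → f | a; F'' → a | f E

F has alternatives sharing prefix 'E d': factor to F → E d F' with F' → f | a.
F has alternatives sharing prefix 'd': factor to F → d F'' with F'' → a | f E.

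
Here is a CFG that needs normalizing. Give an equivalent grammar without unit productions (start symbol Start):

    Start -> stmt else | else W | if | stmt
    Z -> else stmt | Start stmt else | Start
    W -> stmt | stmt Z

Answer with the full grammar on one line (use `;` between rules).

Unit pairs: Z ⇒* {Start}.
For every A with A ⇒* B via unit rules, add B's non-unit alternatives to A; then delete every rule of the form X → Y.

Start -> stmt else | else W | if | stmt; Z -> else stmt | Start stmt else | stmt else | else W | if | stmt; W -> stmt | stmt Z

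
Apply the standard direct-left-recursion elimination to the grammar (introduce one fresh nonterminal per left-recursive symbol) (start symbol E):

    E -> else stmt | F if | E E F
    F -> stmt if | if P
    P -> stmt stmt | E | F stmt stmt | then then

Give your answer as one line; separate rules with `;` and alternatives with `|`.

Directly left-recursive nonterminal: E.
For E: α = {E F}, β = {else stmt, F if}. Rewrite as E → β E' and E' → α E' | ε.

E -> else stmt E' | F if E'; F -> stmt if | if P; P -> stmt stmt | E | F stmt stmt | then then; E' -> E F E' | ε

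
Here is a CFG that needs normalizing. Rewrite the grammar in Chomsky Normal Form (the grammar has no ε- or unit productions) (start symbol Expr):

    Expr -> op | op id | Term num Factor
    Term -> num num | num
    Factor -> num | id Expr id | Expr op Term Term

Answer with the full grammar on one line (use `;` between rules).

Introduce a nonterminal for each terminal appearing in a rule of length ≥ 2: X1 → op, X2 → id, X3 → num.
Binarize each right-hand side of length ≥ 3 by chaining fresh nonterminals (Y1, Y2, …): affected rules were Expr → Term X3 Factor; Factor → X2 Expr X2; Factor → Expr X1 Term Term.

Expr -> op | X1 X2 | Term Y1; Term -> X3 X3 | num; Factor -> num | X2 Y2 | Expr Y3; X1 -> op; X2 -> id; X3 -> num; Y1 -> X3 Factor; Y2 -> Expr X2; Y3 -> X1 Y4; Y4 -> Term Term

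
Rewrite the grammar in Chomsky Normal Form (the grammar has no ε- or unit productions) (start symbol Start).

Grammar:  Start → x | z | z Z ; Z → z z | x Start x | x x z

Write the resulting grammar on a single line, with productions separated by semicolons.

Start → x | z | X1 Z; Z → X1 X1 | X2 Y1 | X2 Y2; X1 → z; X2 → x; Y1 → Start X2; Y2 → X2 X1

Introduce a nonterminal for each terminal appearing in a rule of length ≥ 2: X1 → z, X2 → x.
Binarize each right-hand side of length ≥ 3 by chaining fresh nonterminals (Y1, Y2, …): affected rules were Z → X2 Start X2; Z → X2 X2 X1.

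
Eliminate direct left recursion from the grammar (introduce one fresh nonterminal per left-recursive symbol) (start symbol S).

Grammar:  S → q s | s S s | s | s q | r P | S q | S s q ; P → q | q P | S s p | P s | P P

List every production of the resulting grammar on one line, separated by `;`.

S, P are directly left-recursive.
For S: α = {q, s q}, β = {q s, s S s, s, s q, r P}. Rewrite as S → β S' and S' → α S' | ε.
For P: α = {s, P}, β = {q, q P, S s p}. Rewrite as P → β P' and P' → α P' | ε.

S → q s S' | s S s S' | s S' | s q S' | r P S'; P → q P' | q P P' | S s p P'; S' → q S' | s q S' | eps; P' → s P' | P P' | eps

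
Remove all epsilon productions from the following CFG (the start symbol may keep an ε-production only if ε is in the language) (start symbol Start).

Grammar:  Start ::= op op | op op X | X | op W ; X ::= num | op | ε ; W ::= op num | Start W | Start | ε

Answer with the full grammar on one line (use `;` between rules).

Nullable nonterminals: {Start, W, X}.
ε ∈ L(G) since Start is nullable, so keep Start → ε.
Add the nullable-subset variants: Start → op W gives op W | op. W → Start W gives Start W | Start.

Start ::= op op | op op X | X | op W | op | ε; X ::= num | op; W ::= op num | Start W | Start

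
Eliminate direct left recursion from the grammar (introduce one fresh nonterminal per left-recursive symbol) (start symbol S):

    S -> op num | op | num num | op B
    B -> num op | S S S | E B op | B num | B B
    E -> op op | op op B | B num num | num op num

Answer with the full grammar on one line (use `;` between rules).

S -> op num | op | num num | op B; B -> num op B' | S S S B' | E B op B'; E -> op op | op op B | B num num | num op num; B' -> num B' | B B' | ε

Left recursion appears on B.
For B: α = {num, B}, β = {num op, S S S, E B op}. Rewrite as B → β B' and B' → α B' | ε.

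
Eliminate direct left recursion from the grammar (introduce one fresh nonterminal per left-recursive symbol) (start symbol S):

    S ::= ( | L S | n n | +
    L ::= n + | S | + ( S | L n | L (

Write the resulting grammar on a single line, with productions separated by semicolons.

L is directly left-recursive.
For L: α = {n, (}, β = {n +, S, + ( S}. Rewrite as L → β L' and L' → α L' | ε.

S ::= ( | L S | n n | +; L ::= n + L' | S L' | + ( S L'; L' ::= n L' | ( L' | ε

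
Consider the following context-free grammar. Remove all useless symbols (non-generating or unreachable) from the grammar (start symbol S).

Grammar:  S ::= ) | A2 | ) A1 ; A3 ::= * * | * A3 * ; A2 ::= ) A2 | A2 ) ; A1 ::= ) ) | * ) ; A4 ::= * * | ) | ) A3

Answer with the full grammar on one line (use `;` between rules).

S ::= ) | ) A1; A1 ::= ) ) | * )

Generating nonterminals: {A1, A3, A4, S}.
Reachable from S after that: {A1, S}.
Removed useless symbols: {A2, A3, A4} and every production mentioning them.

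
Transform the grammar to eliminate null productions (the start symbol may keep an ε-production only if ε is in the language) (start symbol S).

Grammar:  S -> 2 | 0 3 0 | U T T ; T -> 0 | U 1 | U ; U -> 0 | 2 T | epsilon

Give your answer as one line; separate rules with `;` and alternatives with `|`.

Nullable nonterminals: {S, T, U}.
ε ∈ L(G) since S is nullable, so keep S → ε.
For each production, add variants omitting each subset of nullable occurrences: S → U T T gives U T T | U T | U | T T | T. T → U 1 gives U 1 | 1. U → 2 T gives 2 T | 2.

S -> 2 | 0 3 0 | U T T | U T | U | T T | T | ε; T -> 0 | U 1 | 1 | U; U -> 0 | 2 T | 2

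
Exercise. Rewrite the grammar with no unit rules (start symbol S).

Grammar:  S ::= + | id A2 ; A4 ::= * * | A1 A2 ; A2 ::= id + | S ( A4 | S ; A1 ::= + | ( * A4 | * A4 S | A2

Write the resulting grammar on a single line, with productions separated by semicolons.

S ::= + | id A2; A4 ::= * * | A1 A2; A2 ::= id + | S ( A4 | + | id A2; A1 ::= id + | S ( A4 | + | ( * A4 | * A4 S | id A2

Unit pairs: A1 ⇒* {A2, S}; A2 ⇒* {S}.
Replace each nonterminal's rules with the union of the non-unit rules of every nonterminal it unit-derives.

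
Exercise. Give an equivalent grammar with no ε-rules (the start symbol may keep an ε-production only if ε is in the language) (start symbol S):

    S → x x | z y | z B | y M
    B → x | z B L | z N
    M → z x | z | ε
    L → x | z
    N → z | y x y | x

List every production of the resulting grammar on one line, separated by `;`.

S → x x | z y | z B | y M | y; B → x | z B L | z N; M → z x | z; L → x | z; N → z | y x y | x

Nullable nonterminals: {M}.
ε ∉ L(G), so no ε-production is kept.
Expand every rule over subsets of its nullable positions: S → y M gives y M | y.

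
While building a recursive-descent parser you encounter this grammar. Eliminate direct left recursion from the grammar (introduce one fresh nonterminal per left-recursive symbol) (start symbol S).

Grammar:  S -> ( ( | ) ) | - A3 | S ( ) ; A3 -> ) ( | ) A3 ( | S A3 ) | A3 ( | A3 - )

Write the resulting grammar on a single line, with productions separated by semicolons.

S -> ( ( S' | ) ) S' | - A3 S'; A3 -> ) ( A3' | ) A3 ( A3' | S A3 ) A3'; S' -> ( ) S' | eps; A3' -> ( A3' | - ) A3' | eps

S, A3 are directly left-recursive.
For S: α = {( )}, β = {( (, ) ), - A3}. Rewrite as S → β S' and S' → α S' | ε.
For A3: α = {(, - )}, β = {) (, ) A3 (, S A3 )}. Rewrite as A3 → β A3' and A3' → α A3' | ε.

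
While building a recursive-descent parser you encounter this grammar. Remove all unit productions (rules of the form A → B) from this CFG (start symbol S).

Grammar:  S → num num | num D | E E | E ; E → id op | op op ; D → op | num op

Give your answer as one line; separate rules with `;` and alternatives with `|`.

S → id op | op op | num num | num D | E E; E → id op | op op; D → op | num op

Unit pairs: S ⇒* {E}.
For each unit pair (A, B), copy every non-unit production of B to A, then drop all unit productions.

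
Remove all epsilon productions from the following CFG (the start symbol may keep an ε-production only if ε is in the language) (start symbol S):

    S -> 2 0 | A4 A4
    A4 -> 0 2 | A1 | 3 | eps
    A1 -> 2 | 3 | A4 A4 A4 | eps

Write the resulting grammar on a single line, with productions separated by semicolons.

Nullable nonterminals: {A1, A4, S}.
ε ∈ L(G) since S is nullable, so keep S → ε.
For each production, add variants omitting each subset of nullable occurrences: S → A4 A4 gives A4 A4 | A4. A1 → A4 A4 A4 gives A4 A4 A4 | A4 A4 | A4.

S -> 2 0 | A4 A4 | A4 | ε; A4 -> 0 2 | A1 | 3; A1 -> 2 | 3 | A4 A4 A4 | A4 A4 | A4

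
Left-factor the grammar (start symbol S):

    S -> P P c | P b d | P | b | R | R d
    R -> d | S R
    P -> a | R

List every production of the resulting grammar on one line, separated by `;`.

S -> b | P S' | R S''; R -> d | S R; P -> a | R; S' -> P c | b d | ε; S'' -> ε | d

S has alternatives sharing prefix 'P': factor to S → P S' with S' → P c | b d | ε.
S has alternatives sharing prefix 'R': factor to S → R S'' with S'' → ε | d.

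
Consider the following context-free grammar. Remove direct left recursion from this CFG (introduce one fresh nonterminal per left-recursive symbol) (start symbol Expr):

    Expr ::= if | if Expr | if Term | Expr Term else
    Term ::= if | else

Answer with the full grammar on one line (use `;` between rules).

Expr is directly left-recursive.
For Expr: α = {Term else}, β = {if, if Expr, if Term}. Rewrite as Expr → β Expr1 and Expr1 → α Expr1 | ε.

Expr ::= if Expr1 | if Expr Expr1 | if Term Expr1; Term ::= if | else; Expr1 ::= Term else Expr1 | eps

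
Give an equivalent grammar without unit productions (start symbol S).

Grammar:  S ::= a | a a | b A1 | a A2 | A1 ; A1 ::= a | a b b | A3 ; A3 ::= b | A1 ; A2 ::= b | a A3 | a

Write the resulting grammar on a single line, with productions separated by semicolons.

S ::= a | a b b | a a | b A1 | a A2 | b; A1 ::= a | a b b | b; A3 ::= a | a b b | b; A2 ::= b | a A3 | a

Unit pairs: A1 ⇒* {A3}; A3 ⇒* {A1}; S ⇒* {A1, A3}.
For every A with A ⇒* B via unit rules, add B's non-unit alternatives to A; then delete every rule of the form X → Y.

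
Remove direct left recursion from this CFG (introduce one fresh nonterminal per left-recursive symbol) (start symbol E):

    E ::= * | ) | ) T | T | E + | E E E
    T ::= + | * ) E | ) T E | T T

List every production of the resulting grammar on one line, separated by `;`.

E ::= * E' | ) E' | ) T E' | T E'; T ::= + T' | * ) E T' | ) T E T'; E' ::= + E' | E E E' | ε; T' ::= T T' | ε

E, T are directly left-recursive.
For E: α = {+, E E}, β = {*, ), ) T, T}. Rewrite as E → β E' and E' → α E' | ε.
For T: α = {T}, β = {+, * ) E, ) T E}. Rewrite as T → β T' and T' → α T' | ε.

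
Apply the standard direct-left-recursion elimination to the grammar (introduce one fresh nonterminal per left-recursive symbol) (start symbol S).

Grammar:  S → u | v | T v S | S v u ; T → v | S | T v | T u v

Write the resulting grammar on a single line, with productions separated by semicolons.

S → u S' | v S' | T v S S'; T → v T' | S T'; S' → v u S' | ε; T' → v T' | u v T' | ε

Directly left-recursive nonterminals: S, T.
For S: α = {v u}, β = {u, v, T v S}. Rewrite as S → β S' and S' → α S' | ε.
For T: α = {v, u v}, β = {v, S}. Rewrite as T → β T' and T' → α T' | ε.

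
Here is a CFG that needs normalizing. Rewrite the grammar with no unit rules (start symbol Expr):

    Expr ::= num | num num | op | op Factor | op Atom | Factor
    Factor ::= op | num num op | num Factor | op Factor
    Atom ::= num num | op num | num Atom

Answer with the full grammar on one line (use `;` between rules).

Unit pairs: Expr ⇒* {Factor}.
For each unit pair (A, B), copy every non-unit production of B to A, then drop all unit productions.

Expr ::= op | num num op | num Factor | op Factor | num | num num | op Atom; Factor ::= op | num num op | num Factor | op Factor; Atom ::= num num | op num | num Atom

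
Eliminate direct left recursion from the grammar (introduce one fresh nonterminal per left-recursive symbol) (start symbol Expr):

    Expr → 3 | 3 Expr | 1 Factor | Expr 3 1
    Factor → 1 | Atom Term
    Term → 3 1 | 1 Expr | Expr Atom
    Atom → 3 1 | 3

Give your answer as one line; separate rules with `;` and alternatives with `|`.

Expr → 3 Expr1 | 3 Expr Expr1 | 1 Factor Expr1; Factor → 1 | Atom Term; Term → 3 1 | 1 Expr | Expr Atom; Atom → 3 1 | 3; Expr1 → 3 1 Expr1 | ε

Directly left-recursive nonterminal: Expr.
For Expr: α = {3 1}, β = {3, 3 Expr, 1 Factor}. Rewrite as Expr → β Expr1 and Expr1 → α Expr1 | ε.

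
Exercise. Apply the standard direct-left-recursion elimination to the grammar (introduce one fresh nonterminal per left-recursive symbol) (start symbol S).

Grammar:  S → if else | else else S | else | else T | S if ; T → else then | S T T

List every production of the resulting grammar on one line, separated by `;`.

S → if else S' | else else S S' | else S' | else T S'; T → else then | S T T; S' → if S' | ε

Directly left-recursive nonterminal: S.
For S: α = {if}, β = {if else, else else S, else, else T}. Rewrite as S → β S' and S' → α S' | ε.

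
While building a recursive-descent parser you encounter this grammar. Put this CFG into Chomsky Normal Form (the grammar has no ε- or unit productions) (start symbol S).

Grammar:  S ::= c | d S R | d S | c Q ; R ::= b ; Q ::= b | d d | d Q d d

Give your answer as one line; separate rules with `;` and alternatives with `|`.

Introduce a nonterminal for each terminal appearing in a rule of length ≥ 2: X1 → d, X2 → c.
Binarize each right-hand side of length ≥ 3 by chaining fresh nonterminals (Y1, Y2, …): affected rules were S → X1 S R; Q → X1 Q X1 X1.

S ::= c | X1 Y1 | X1 S | X2 Q; R ::= b; Q ::= b | X1 X1 | X1 Y2; X1 ::= d; X2 ::= c; Y1 ::= S R; Y2 ::= Q Y3; Y3 ::= X1 X1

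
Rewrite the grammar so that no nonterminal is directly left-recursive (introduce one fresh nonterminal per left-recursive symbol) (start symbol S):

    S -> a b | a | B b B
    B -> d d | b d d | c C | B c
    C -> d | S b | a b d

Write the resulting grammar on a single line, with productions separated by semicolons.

S -> a b | a | B b B; B -> d d B' | b d d B' | c C B'; C -> d | S b | a b d; B' -> c B' | epsilon

Directly left-recursive nonterminal: B.
For B: α = {c}, β = {d d, b d d, c C}. Rewrite as B → β B' and B' → α B' | ε.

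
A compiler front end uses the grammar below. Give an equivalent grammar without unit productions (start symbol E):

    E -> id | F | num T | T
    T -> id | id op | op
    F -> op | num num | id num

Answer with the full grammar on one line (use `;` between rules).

Unit pairs: E ⇒* {F, T}.
For every A with A ⇒* B via unit rules, add B's non-unit alternatives to A; then delete every rule of the form X → Y.

E -> id | num T | op | num num | id num | id op; T -> id | id op | op; F -> op | num num | id num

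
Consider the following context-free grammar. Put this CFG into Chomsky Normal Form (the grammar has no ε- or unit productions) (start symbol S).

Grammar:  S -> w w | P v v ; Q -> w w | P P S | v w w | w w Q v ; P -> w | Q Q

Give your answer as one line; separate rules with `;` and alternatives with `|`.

Introduce a nonterminal for each terminal appearing in a rule of length ≥ 2: X1 → w, X2 → v.
Binarize each right-hand side of length ≥ 3 by chaining fresh nonterminals (Y1, Y2, …): affected rules were S → P X2 X2; Q → P P S; Q → X2 X1 X1; Q → X1 X1 Q X2.

S -> X1 X1 | P Y1; Q -> X1 X1 | P Y2 | X2 Y3 | X1 Y4; P -> w | Q Q; X1 -> w; X2 -> v; Y1 -> X2 X2; Y2 -> P S; Y3 -> X1 X1; Y4 -> X1 Y5; Y5 -> Q X2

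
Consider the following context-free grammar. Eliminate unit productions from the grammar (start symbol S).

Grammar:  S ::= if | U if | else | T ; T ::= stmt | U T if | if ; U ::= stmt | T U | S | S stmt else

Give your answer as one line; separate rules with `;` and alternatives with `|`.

S ::= if | U if | else | stmt | U T if; T ::= stmt | U T if | if; U ::= stmt | T U | S stmt else | if | U if | else | U T if

Unit pairs: S ⇒* {T}; U ⇒* {S, T}.
For each unit pair (A, B), copy every non-unit production of B to A, then drop all unit productions.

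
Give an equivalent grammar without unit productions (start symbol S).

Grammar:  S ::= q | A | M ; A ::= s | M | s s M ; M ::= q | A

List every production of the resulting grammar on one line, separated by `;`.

S ::= q | s | s s M; A ::= s | s s M | q; M ::= s | s s M | q

Unit pairs: A ⇒* {M}; M ⇒* {A}; S ⇒* {A, M}.
Replace each nonterminal's rules with the union of the non-unit rules of every nonterminal it unit-derives.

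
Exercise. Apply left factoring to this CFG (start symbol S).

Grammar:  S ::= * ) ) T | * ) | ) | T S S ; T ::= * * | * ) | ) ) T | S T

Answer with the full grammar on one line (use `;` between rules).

S ::= ) | T S S | * ) S'; T ::= ) ) T | S T | * T'; S' ::= ) T | eps; T' ::= * | )

S has alternatives sharing prefix '* )': factor to S → * ) S' with S' → ) T | ε.
T has alternatives sharing prefix '*': factor to T → * T' with T' → * | ).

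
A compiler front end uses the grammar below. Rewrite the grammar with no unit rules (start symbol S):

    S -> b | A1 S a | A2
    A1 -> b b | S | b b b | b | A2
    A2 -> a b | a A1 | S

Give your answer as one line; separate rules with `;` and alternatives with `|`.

Unit pairs: A1 ⇒* {A2, S}; A2 ⇒* {S}; S ⇒* {A2}.
For each unit pair (A, B), copy every non-unit production of B to A, then drop all unit productions.

S -> a b | a A1 | b | A1 S a; A1 -> a b | a A1 | b b | b b b | b | A1 S a; A2 -> a b | a A1 | b | A1 S a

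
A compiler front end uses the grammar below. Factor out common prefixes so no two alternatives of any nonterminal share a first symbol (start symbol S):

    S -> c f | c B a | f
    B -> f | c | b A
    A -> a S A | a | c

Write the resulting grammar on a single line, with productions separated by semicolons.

S -> f | c S'; B -> f | c | b A; A -> c | a A'; S' -> f | B a; A' -> S A | ε

S has alternatives sharing prefix 'c': factor to S → c S' with S' → f | B a.
A has alternatives sharing prefix 'a': factor to A → a A' with A' → S A | ε.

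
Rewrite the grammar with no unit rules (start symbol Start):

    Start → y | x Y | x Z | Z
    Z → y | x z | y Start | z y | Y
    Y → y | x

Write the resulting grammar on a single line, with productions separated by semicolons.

Unit pairs: Start ⇒* {Y, Z}; Z ⇒* {Y}.
For every A with A ⇒* B via unit rules, add B's non-unit alternatives to A; then delete every rule of the form X → Y.

Start → y | x z | y Start | z y | x Y | x Z | x; Z → y | x z | y Start | z y | x; Y → y | x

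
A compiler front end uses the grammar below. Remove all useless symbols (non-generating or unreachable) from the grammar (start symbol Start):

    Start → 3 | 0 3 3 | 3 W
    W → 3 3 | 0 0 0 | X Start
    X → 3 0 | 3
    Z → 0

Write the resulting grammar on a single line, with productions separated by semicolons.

Start → 3 | 0 3 3 | 3 W; W → 3 3 | 0 0 0 | X Start; X → 3 0 | 3

Generating nonterminals: {Start, W, X, Z}.
Reachable from Start after that: {Start, W, X}.
Removed useless symbols: {Z} and every production mentioning them.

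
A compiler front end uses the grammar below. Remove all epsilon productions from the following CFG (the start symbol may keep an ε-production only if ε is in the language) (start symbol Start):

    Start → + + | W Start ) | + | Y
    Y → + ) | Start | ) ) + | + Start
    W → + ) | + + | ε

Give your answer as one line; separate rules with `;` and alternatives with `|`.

Start → + + | W Start ) | Start ) | + | Y; Y → + ) | Start | ) ) + | + Start; W → + ) | + +

The nullable symbols are {W}.
ε ∉ L(G), so no ε-production is kept.
Add the nullable-subset variants: Start → W Start ) gives W Start ) | Start ).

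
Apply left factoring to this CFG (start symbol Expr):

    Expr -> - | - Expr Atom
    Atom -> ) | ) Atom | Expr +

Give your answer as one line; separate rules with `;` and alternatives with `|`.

Expr has alternatives sharing prefix '-': factor to Expr → - Expr1 with Expr1 → ε | Expr Atom.
Atom has alternatives sharing prefix ')': factor to Atom → ) Atom1 with Atom1 → ε | Atom.

Expr -> - Expr1; Atom -> Expr + | ) Atom1; Expr1 -> ε | Expr Atom; Atom1 -> ε | Atom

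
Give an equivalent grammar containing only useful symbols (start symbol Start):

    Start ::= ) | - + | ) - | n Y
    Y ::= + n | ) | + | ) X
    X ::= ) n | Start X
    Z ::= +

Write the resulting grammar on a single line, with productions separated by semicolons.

Generating nonterminals: {Start, X, Y, Z}.
Reachable from Start after that: {Start, X, Y}.
Removed useless symbols: {Z} and every production mentioning them.

Start ::= ) | - + | ) - | n Y; Y ::= + n | ) | + | ) X; X ::= ) n | Start X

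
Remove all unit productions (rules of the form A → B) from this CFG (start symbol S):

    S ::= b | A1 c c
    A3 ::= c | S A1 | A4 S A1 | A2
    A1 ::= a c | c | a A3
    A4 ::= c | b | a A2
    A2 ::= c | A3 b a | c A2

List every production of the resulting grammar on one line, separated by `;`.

S ::= b | A1 c c; A3 ::= c | A3 b a | c A2 | S A1 | A4 S A1; A1 ::= a c | c | a A3; A4 ::= c | b | a A2; A2 ::= c | A3 b a | c A2

Unit pairs: A3 ⇒* {A2}.
For each unit pair (A, B), copy every non-unit production of B to A, then drop all unit productions.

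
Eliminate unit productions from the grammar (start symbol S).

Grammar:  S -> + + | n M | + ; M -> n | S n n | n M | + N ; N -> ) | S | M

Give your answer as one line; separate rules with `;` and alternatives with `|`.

Unit pairs: N ⇒* {M, S}.
For every A with A ⇒* B via unit rules, add B's non-unit alternatives to A; then delete every rule of the form X → Y.

S -> + + | n M | +; M -> n | S n n | n M | + N; N -> + + | n M | + | ) | n | S n n | + N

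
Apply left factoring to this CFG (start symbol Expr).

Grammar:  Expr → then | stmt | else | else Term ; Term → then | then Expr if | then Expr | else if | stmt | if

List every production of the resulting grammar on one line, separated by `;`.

Expr → then | stmt | else Expr1; Term → else if | stmt | if | then Term1; Expr1 → eps | Term; Term1 → eps | Expr Term11; Term11 → if | eps

Expr has alternatives sharing prefix 'else': factor to Expr → else Expr1 with Expr1 → ε | Term.
Term has alternatives sharing prefix 'then': factor to Term → then Term1 with Term1 → ε | Expr if | Expr.
Term1 has alternatives sharing prefix 'Expr': factor to Term1 → Expr Term11 with Term11 → if | ε.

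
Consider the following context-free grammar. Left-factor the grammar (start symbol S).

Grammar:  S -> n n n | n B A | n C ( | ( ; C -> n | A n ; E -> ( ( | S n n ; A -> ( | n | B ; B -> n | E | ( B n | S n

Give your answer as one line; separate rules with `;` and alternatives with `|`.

S has alternatives sharing prefix 'n': factor to S → n S' with S' → n n | B A | C (.

S -> ( | n S'; C -> n | A n; E -> ( ( | S n n; A -> ( | n | B; B -> n | E | ( B n | S n; S' -> n n | B A | C (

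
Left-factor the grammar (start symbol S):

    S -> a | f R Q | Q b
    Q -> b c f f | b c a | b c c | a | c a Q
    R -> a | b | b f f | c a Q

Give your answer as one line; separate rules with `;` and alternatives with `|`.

S -> a | f R Q | Q b; Q -> a | c a Q | b c Q'; R -> a | c a Q | b R'; Q' -> f f | a | c; R' -> ε | f f

Q has alternatives sharing prefix 'b c': factor to Q → b c Q' with Q' → f f | a | c.
R has alternatives sharing prefix 'b': factor to R → b R' with R' → ε | f f.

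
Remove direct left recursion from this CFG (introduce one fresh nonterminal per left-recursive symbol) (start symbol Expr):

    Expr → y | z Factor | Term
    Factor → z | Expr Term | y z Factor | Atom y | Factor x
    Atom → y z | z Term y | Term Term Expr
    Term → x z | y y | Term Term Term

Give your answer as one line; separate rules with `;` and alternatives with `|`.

Left recursion appears on Factor, Term.
For Factor: α = {x}, β = {z, Expr Term, y z Factor, Atom y}. Rewrite as Factor → β Factor1 and Factor1 → α Factor1 | ε.
For Term: α = {Term Term}, β = {x z, y y}. Rewrite as Term → β Term1 and Term1 → α Term1 | ε.

Expr → y | z Factor | Term; Factor → z Factor1 | Expr Term Factor1 | y z Factor Factor1 | Atom y Factor1; Atom → y z | z Term y | Term Term Expr; Term → x z Term1 | y y Term1; Factor1 → x Factor1 | epsilon; Term1 → Term Term Term1 | epsilon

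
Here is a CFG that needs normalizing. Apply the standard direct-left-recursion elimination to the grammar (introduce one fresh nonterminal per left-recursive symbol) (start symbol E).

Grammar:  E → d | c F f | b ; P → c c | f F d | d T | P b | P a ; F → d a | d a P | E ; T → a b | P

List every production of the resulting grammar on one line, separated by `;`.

Left recursion appears on P.
For P: α = {b, a}, β = {c c, f F d, d T}. Rewrite as P → β P' and P' → α P' | ε.

E → d | c F f | b; P → c c P' | f F d P' | d T P'; F → d a | d a P | E; T → a b | P; P' → b P' | a P' | epsilon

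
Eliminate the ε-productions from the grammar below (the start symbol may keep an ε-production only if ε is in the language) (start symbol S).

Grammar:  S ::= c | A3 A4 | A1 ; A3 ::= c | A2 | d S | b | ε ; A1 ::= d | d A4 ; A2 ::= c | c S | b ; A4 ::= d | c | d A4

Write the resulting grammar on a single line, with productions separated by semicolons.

Nullable nonterminals: {A3}.
ε ∉ L(G), so no ε-production is kept.
Add the nullable-subset variants: S → A3 A4 gives A3 A4 | A4.

S ::= c | A3 A4 | A4 | A1; A3 ::= c | A2 | d S | b; A1 ::= d | d A4; A2 ::= c | c S | b; A4 ::= d | c | d A4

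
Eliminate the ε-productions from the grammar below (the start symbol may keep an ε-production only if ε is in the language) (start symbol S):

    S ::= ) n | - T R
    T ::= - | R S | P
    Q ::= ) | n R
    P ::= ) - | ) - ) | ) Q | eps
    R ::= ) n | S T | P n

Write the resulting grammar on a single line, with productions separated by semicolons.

S ::= ) n | - T R | - R; T ::= - | R S | P; Q ::= ) | n R; P ::= ) - | ) - ) | ) Q; R ::= ) n | S T | S | P n | n

Nullable nonterminals: {P, T}.
ε ∉ L(G), so no ε-production is kept.
For each production, add variants omitting each subset of nullable occurrences: S → - T R gives - T R | - R. R → S T gives S T | S. R → P n gives P n | n.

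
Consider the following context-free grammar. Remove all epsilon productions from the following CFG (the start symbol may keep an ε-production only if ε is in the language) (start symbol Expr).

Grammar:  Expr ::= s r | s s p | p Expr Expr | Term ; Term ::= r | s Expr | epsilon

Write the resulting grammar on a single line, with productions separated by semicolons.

The nullable symbols are {Expr, Term}.
ε ∈ L(G) since Expr is nullable, so keep Expr → ε.
Add the nullable-subset variants: Expr → p Expr Expr gives p Expr Expr | p Expr | p. Term → s Expr gives s Expr | s.

Expr ::= s r | s s p | p Expr Expr | p Expr | p | Term | ε; Term ::= r | s Expr | s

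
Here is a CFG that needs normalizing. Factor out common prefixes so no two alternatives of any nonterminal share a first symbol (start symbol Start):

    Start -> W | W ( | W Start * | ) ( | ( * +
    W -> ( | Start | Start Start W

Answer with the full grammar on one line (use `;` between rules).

Start -> ) ( | ( * + | W Start1; W -> ( | Start W1; Start1 -> ε | ( | Start *; W1 -> ε | Start W

Start has alternatives sharing prefix 'W': factor to Start → W Start1 with Start1 → ε | ( | Start *.
W has alternatives sharing prefix 'Start': factor to W → Start W1 with W1 → ε | Start W.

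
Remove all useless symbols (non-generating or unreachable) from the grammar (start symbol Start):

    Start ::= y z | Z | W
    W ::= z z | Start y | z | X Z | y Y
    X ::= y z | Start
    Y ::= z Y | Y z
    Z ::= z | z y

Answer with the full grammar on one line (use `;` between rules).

Start ::= y z | Z | W; W ::= z z | Start y | z | X Z; X ::= y z | Start; Z ::= z | z y

Generating nonterminals: {Start, W, X, Z}.
Reachable from Start after that: {Start, W, X, Z}.
Removed useless symbols: {Y} and every production mentioning them.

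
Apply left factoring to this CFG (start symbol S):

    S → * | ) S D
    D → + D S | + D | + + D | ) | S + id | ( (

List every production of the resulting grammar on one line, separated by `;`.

S → * | ) S D; D → ) | S + id | ( ( | + D'; D' → + D | D D''; D'' → S | ε

D has alternatives sharing prefix '+': factor to D → + D' with D' → D S | D | + D.
D' has alternatives sharing prefix 'D': factor to D' → D D'' with D'' → S | ε.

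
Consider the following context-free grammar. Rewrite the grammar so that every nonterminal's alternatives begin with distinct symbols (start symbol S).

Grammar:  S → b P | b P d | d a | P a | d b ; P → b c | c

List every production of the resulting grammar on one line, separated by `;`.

S has alternatives sharing prefix 'b P': factor to S → b P S' with S' → ε | d.
S has alternatives sharing prefix 'd': factor to S → d S'' with S'' → a | b.

S → P a | b P S' | d S''; P → b c | c; S' → ε | d; S'' → a | b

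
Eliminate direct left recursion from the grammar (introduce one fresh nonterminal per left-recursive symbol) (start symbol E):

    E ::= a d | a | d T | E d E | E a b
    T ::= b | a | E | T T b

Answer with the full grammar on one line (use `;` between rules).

E ::= a d E' | a E' | d T E'; T ::= b T' | a T' | E T'; E' ::= d E E' | a b E' | ε; T' ::= T b T' | ε

E, T are directly left-recursive.
For E: α = {d E, a b}, β = {a d, a, d T}. Rewrite as E → β E' and E' → α E' | ε.
For T: α = {T b}, β = {b, a, E}. Rewrite as T → β T' and T' → α T' | ε.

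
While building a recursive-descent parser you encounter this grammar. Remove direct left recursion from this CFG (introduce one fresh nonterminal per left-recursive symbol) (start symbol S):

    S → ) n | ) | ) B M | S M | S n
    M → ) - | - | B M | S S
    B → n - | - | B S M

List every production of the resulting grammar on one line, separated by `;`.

S, B are directly left-recursive.
For S: α = {M, n}, β = {) n, ), ) B M}. Rewrite as S → β S' and S' → α S' | ε.
For B: α = {S M}, β = {n -, -}. Rewrite as B → β B' and B' → α B' | ε.

S → ) n S' | ) S' | ) B M S'; M → ) - | - | B M | S S; B → n - B' | - B'; S' → M S' | n S' | epsilon; B' → S M B' | epsilon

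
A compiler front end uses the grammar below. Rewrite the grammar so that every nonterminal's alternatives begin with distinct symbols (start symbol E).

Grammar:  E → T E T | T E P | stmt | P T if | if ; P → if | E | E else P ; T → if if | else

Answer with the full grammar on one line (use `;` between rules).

E has alternatives sharing prefix 'T E': factor to E → T E E' with E' → T | P.
P has alternatives sharing prefix 'E': factor to P → E P' with P' → ε | else P.

E → stmt | P T if | if | T E E'; P → if | E P'; T → if if | else; E' → T | P; P' → eps | else P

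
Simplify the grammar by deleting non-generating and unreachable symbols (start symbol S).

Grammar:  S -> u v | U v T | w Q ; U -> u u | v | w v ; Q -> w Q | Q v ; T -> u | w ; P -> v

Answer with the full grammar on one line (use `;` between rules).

Generating nonterminals: {P, S, T, U}.
Reachable from S after that: {S, T, U}.
Removed useless symbols: {P, Q} and every production mentioning them.

S -> u v | U v T; U -> u u | v | w v; T -> u | w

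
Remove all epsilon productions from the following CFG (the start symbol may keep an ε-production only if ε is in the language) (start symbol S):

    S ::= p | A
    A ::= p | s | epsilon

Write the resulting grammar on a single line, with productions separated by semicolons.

Nullable nonterminals: {A, S}.
ε ∈ L(G) since S is nullable, so keep S → ε.

S ::= p | A | ε; A ::= p | s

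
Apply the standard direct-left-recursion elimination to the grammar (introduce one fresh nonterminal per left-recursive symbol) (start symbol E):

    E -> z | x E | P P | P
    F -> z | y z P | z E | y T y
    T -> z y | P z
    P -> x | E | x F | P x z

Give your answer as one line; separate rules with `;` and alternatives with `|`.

E -> z | x E | P P | P; F -> z | y z P | z E | y T y; T -> z y | P z; P -> x P' | E P' | x F P'; P' -> x z P' | ε

Left recursion appears on P.
For P: α = {x z}, β = {x, E, x F}. Rewrite as P → β P' and P' → α P' | ε.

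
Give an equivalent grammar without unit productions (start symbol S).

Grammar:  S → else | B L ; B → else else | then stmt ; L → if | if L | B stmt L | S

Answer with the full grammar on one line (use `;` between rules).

Unit pairs: L ⇒* {S}.
For every A with A ⇒* B via unit rules, add B's non-unit alternatives to A; then delete every rule of the form X → Y.

S → else | B L; B → else else | then stmt; L → if | if L | B stmt L | else | B L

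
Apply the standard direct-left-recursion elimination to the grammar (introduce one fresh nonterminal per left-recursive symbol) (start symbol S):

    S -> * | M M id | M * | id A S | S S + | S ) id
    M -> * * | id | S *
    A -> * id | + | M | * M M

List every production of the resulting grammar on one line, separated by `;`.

S is directly left-recursive.
For S: α = {S +, ) id}, β = {*, M M id, M *, id A S}. Rewrite as S → β S' and S' → α S' | ε.

S -> * S' | M M id S' | M * S' | id A S S'; M -> * * | id | S *; A -> * id | + | M | * M M; S' -> S + S' | ) id S' | eps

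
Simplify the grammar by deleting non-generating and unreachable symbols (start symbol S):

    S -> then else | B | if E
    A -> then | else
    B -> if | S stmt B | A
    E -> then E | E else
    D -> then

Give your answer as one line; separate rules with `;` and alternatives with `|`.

Generating nonterminals: {A, B, D, S}.
Reachable from S after that: {A, B, S}.
Removed useless symbols: {D, E} and every production mentioning them.

S -> then else | B; A -> then | else; B -> if | S stmt B | A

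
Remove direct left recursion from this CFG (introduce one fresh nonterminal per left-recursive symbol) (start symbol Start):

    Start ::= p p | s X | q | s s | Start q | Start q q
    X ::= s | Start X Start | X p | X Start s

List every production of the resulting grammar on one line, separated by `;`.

Directly left-recursive nonterminals: Start, X.
For Start: α = {q, q q}, β = {p p, s X, q, s s}. Rewrite as Start → β Start1 and Start1 → α Start1 | ε.
For X: α = {p, Start s}, β = {s, Start X Start}. Rewrite as X → β X1 and X1 → α X1 | ε.

Start ::= p p Start1 | s X Start1 | q Start1 | s s Start1; X ::= s X1 | Start X Start X1; Start1 ::= q Start1 | q q Start1 | ε; X1 ::= p X1 | Start s X1 | ε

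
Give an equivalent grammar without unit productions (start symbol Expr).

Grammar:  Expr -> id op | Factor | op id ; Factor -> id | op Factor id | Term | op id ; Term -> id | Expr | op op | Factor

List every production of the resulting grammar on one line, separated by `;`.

Unit pairs: Expr ⇒* {Factor, Term}; Factor ⇒* {Expr, Term}; Term ⇒* {Expr, Factor}.
For each unit pair (A, B), copy every non-unit production of B to A, then drop all unit productions.

Expr -> id | op op | op Factor id | op id | id op; Factor -> id | op op | op Factor id | op id | id op; Term -> id | op op | op Factor id | op id | id op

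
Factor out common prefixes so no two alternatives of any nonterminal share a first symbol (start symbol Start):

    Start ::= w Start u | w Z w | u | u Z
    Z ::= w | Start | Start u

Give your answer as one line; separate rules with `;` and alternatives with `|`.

Start has alternatives sharing prefix 'w': factor to Start → w Start1 with Start1 → Start u | Z w.
Start has alternatives sharing prefix 'u': factor to Start → u Start2 with Start2 → ε | Z.
Z has alternatives sharing prefix 'Start': factor to Z → Start Z1 with Z1 → ε | u.

Start ::= w Start1 | u Start2; Z ::= w | Start Z1; Start1 ::= Start u | Z w; Start2 ::= ε | Z; Z1 ::= ε | u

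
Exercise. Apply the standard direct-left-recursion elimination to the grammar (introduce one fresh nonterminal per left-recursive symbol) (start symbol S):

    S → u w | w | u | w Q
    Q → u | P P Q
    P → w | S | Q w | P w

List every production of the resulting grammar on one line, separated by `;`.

S → u w | w | u | w Q; Q → u | P P Q; P → w P' | S P' | Q w P'; P' → w P' | ε

Left recursion appears on P.
For P: α = {w}, β = {w, S, Q w}. Rewrite as P → β P' and P' → α P' | ε.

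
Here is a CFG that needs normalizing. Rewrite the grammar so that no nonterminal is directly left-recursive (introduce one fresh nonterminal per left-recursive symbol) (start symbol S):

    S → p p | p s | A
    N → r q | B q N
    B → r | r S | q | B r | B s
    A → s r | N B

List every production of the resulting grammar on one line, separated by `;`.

S → p p | p s | A; N → r q | B q N; B → r B' | r S B' | q B'; A → s r | N B; B' → r B' | s B' | eps

Directly left-recursive nonterminal: B.
For B: α = {r, s}, β = {r, r S, q}. Rewrite as B → β B' and B' → α B' | ε.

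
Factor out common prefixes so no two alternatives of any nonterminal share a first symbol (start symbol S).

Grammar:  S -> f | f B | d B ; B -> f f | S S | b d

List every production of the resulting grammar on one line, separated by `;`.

S has alternatives sharing prefix 'f': factor to S → f S' with S' → ε | B.

S -> d B | f S'; B -> f f | S S | b d; S' -> ε | B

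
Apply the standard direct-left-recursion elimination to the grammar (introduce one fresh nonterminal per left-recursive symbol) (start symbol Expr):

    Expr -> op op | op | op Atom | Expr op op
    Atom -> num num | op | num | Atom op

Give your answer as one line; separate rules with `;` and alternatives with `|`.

Expr -> op op Expr1 | op Expr1 | op Atom Expr1; Atom -> num num Atom1 | op Atom1 | num Atom1; Expr1 -> op op Expr1 | ε; Atom1 -> op Atom1 | ε

Expr, Atom are directly left-recursive.
For Expr: α = {op op}, β = {op op, op, op Atom}. Rewrite as Expr → β Expr1 and Expr1 → α Expr1 | ε.
For Atom: α = {op}, β = {num num, op, num}. Rewrite as Atom → β Atom1 and Atom1 → α Atom1 | ε.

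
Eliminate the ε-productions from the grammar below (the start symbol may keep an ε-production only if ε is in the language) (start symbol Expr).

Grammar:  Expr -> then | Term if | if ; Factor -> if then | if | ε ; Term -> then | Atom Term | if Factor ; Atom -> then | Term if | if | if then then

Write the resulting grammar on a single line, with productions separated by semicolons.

Nullable set = {Factor}.
ε ∉ L(G), so no ε-production is kept.
Expand every rule over subsets of its nullable positions: Term → if Factor gives if Factor | if.

Expr -> then | Term if | if; Factor -> if then | if; Term -> then | Atom Term | if Factor | if; Atom -> then | Term if | if | if then then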